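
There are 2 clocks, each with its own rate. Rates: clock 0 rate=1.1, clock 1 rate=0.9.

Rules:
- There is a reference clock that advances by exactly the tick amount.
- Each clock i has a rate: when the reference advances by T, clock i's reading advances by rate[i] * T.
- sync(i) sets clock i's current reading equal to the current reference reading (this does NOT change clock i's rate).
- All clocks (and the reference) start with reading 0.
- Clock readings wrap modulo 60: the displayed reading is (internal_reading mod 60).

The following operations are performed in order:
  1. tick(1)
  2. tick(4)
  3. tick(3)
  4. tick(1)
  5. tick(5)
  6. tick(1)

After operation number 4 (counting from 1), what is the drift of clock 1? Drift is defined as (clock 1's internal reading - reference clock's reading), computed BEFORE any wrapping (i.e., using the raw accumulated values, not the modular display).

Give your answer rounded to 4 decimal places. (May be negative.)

After op 1 tick(1): ref=1.0000 raw=[1.1000 0.9000]
After op 2 tick(4): ref=5.0000 raw=[5.5000 4.5000]
After op 3 tick(3): ref=8.0000 raw=[8.8000 7.2000]
After op 4 tick(1): ref=9.0000 raw=[9.9000 8.1000]
Drift of clock 1 after op 4: 8.1000 - 9.0000 = -0.9000

Answer: -0.9000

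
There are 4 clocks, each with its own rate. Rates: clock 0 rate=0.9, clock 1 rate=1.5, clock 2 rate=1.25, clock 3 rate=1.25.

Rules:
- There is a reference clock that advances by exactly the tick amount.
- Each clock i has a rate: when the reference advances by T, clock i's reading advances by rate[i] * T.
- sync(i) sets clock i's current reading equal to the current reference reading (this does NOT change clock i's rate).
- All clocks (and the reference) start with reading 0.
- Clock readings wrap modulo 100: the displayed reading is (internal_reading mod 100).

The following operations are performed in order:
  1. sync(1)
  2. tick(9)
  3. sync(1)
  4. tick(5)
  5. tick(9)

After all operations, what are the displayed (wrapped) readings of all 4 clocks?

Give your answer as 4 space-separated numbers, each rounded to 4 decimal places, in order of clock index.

Answer: 20.7000 30.0000 28.7500 28.7500

Derivation:
After op 1 sync(1): ref=0.0000 raw=[0.0000 0.0000 0.0000 0.0000]
After op 2 tick(9): ref=9.0000 raw=[8.1000 13.5000 11.2500 11.2500]
After op 3 sync(1): ref=9.0000 raw=[8.1000 9.0000 11.2500 11.2500]
After op 4 tick(5): ref=14.0000 raw=[12.6000 16.5000 17.5000 17.5000]
After op 5 tick(9): ref=23.0000 raw=[20.7000 30.0000 28.7500 28.7500]
Wrap final raw readings (mod 100): 20.7000 mod 100 = 20.7000; 30.0000 mod 100 = 30.0000; 28.7500 mod 100 = 28.7500; 28.7500 mod 100 = 28.7500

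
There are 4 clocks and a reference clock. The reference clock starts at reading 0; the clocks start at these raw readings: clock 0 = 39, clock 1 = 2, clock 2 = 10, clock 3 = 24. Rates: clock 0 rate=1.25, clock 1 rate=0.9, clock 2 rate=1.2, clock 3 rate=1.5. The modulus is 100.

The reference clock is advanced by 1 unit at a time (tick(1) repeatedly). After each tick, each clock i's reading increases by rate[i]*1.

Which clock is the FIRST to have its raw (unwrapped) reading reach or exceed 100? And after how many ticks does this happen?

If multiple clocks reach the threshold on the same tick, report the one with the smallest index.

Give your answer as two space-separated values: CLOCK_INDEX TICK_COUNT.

clock 0: start=39, rate=1.25, needs 100-39 = 61; ticks = ceil(61/1.25) = ceil(48.8000) = 49; reading at tick 49 = 39 + 1.25*49 = 100.2500
clock 1: start=2, rate=0.9, needs 100-2 = 98; ticks = ceil(98/0.9) = ceil(108.8889) = 109; reading at tick 109 = 2 + 0.9*109 = 100.1000
clock 2: start=10, rate=1.2, needs 100-10 = 90; ticks = ceil(90/1.2) = ceil(75.0000) = 75; reading at tick 75 = 10 + 1.2*75 = 100.0000
clock 3: start=24, rate=1.5, needs 100-24 = 76; ticks = ceil(76/1.5) = ceil(50.6667) = 51; reading at tick 51 = 24 + 1.5*51 = 100.5000
Minimum tick count = 49; winners = [0]; smallest index = 0

Answer: 0 49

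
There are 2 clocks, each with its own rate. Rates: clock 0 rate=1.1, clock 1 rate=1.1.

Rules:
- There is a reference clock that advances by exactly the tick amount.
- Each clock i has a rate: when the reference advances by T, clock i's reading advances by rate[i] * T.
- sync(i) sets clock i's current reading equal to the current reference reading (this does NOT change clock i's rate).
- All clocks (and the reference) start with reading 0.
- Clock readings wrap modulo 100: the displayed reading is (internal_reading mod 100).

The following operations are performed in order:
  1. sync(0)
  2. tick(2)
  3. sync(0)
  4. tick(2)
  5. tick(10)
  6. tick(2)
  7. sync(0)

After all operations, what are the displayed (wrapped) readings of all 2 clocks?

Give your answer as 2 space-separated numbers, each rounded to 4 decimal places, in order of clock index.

Answer: 16.0000 17.6000

Derivation:
After op 1 sync(0): ref=0.0000 raw=[0.0000 0.0000]
After op 2 tick(2): ref=2.0000 raw=[2.2000 2.2000]
After op 3 sync(0): ref=2.0000 raw=[2.0000 2.2000]
After op 4 tick(2): ref=4.0000 raw=[4.2000 4.4000]
After op 5 tick(10): ref=14.0000 raw=[15.2000 15.4000]
After op 6 tick(2): ref=16.0000 raw=[17.4000 17.6000]
After op 7 sync(0): ref=16.0000 raw=[16.0000 17.6000]
Wrap final raw readings (mod 100): 16.0000 mod 100 = 16.0000; 17.6000 mod 100 = 17.6000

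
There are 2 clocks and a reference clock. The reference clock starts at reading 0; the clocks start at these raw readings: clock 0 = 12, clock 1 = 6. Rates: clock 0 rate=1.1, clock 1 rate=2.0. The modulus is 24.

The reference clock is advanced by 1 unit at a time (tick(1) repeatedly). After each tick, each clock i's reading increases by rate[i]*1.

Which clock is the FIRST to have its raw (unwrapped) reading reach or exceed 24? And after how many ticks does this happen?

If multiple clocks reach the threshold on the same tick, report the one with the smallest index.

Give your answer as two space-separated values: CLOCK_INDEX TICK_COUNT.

Answer: 1 9

Derivation:
clock 0: start=12, rate=1.1, needs 24-12 = 12; ticks = ceil(12/1.1) = ceil(10.9091) = 11; reading at tick 11 = 12 + 1.1*11 = 24.1000
clock 1: start=6, rate=2.0, needs 24-6 = 18; ticks = ceil(18/2.0) = ceil(9.0000) = 9; reading at tick 9 = 6 + 2.0*9 = 24.0000
Minimum tick count = 9; winners = [1]; smallest index = 1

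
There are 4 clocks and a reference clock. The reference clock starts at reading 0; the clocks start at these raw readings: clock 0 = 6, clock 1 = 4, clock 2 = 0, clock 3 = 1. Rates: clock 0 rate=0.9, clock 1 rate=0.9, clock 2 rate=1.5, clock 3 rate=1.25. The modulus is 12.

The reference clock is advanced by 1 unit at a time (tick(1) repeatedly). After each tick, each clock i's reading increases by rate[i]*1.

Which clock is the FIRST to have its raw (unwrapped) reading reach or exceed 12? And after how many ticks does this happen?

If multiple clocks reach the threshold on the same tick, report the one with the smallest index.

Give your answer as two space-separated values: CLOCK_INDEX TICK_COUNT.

clock 0: start=6, rate=0.9, needs 12-6 = 6; ticks = ceil(6/0.9) = ceil(6.6667) = 7; reading at tick 7 = 6 + 0.9*7 = 12.3000
clock 1: start=4, rate=0.9, needs 12-4 = 8; ticks = ceil(8/0.9) = ceil(8.8889) = 9; reading at tick 9 = 4 + 0.9*9 = 12.1000
clock 2: start=0, rate=1.5, needs 12-0 = 12; ticks = ceil(12/1.5) = ceil(8.0000) = 8; reading at tick 8 = 0 + 1.5*8 = 12.0000
clock 3: start=1, rate=1.25, needs 12-1 = 11; ticks = ceil(11/1.25) = ceil(8.8000) = 9; reading at tick 9 = 1 + 1.25*9 = 12.2500
Minimum tick count = 7; winners = [0]; smallest index = 0

Answer: 0 7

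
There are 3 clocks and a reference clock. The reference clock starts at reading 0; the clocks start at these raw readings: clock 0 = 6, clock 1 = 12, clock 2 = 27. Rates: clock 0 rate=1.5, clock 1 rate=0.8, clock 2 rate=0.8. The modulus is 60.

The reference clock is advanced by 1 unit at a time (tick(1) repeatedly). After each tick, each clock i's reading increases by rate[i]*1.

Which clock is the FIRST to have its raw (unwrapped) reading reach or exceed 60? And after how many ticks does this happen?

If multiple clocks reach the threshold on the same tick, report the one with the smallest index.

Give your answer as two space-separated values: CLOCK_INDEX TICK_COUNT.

Answer: 0 36

Derivation:
clock 0: start=6, rate=1.5, needs 60-6 = 54; ticks = ceil(54/1.5) = ceil(36.0000) = 36; reading at tick 36 = 6 + 1.5*36 = 60.0000
clock 1: start=12, rate=0.8, needs 60-12 = 48; ticks = ceil(48/0.8) = ceil(60.0000) = 60; reading at tick 60 = 12 + 0.8*60 = 60.0000
clock 2: start=27, rate=0.8, needs 60-27 = 33; ticks = ceil(33/0.8) = ceil(41.2500) = 42; reading at tick 42 = 27 + 0.8*42 = 60.6000
Minimum tick count = 36; winners = [0]; smallest index = 0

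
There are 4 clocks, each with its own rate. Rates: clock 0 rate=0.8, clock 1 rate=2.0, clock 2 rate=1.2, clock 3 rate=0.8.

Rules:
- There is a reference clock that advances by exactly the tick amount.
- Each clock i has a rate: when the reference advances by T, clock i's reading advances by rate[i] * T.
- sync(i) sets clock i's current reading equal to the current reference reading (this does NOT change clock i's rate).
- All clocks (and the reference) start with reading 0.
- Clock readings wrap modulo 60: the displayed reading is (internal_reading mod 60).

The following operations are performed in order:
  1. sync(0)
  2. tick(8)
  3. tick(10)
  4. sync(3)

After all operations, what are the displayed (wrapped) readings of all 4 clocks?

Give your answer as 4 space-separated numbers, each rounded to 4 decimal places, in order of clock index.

Answer: 14.4000 36.0000 21.6000 18.0000

Derivation:
After op 1 sync(0): ref=0.0000 raw=[0.0000 0.0000 0.0000 0.0000]
After op 2 tick(8): ref=8.0000 raw=[6.4000 16.0000 9.6000 6.4000]
After op 3 tick(10): ref=18.0000 raw=[14.4000 36.0000 21.6000 14.4000]
After op 4 sync(3): ref=18.0000 raw=[14.4000 36.0000 21.6000 18.0000]
Wrap final raw readings (mod 60): 14.4000 mod 60 = 14.4000; 36.0000 mod 60 = 36.0000; 21.6000 mod 60 = 21.6000; 18.0000 mod 60 = 18.0000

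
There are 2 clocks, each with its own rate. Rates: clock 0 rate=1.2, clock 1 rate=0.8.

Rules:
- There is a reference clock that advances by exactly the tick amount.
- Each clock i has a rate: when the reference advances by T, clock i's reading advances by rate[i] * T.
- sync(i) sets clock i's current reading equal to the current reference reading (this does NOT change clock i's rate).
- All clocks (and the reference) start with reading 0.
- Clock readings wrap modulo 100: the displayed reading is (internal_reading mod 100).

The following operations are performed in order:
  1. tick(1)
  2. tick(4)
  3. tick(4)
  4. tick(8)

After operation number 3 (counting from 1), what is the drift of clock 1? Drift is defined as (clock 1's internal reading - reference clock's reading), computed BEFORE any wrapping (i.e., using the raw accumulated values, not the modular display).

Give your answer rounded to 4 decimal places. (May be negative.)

After op 1 tick(1): ref=1.0000 raw=[1.2000 0.8000]
After op 2 tick(4): ref=5.0000 raw=[6.0000 4.0000]
After op 3 tick(4): ref=9.0000 raw=[10.8000 7.2000]
Drift of clock 1 after op 3: 7.2000 - 9.0000 = -1.8000

Answer: -1.8000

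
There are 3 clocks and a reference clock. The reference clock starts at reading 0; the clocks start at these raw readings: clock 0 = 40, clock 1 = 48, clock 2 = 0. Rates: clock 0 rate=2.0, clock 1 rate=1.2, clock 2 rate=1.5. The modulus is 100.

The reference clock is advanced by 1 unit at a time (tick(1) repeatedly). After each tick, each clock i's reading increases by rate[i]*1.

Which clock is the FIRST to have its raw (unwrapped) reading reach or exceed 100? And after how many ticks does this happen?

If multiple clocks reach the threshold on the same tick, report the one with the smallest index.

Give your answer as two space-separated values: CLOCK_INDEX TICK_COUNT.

clock 0: start=40, rate=2.0, needs 100-40 = 60; ticks = ceil(60/2.0) = ceil(30.0000) = 30; reading at tick 30 = 40 + 2.0*30 = 100.0000
clock 1: start=48, rate=1.2, needs 100-48 = 52; ticks = ceil(52/1.2) = ceil(43.3333) = 44; reading at tick 44 = 48 + 1.2*44 = 100.8000
clock 2: start=0, rate=1.5, needs 100-0 = 100; ticks = ceil(100/1.5) = ceil(66.6667) = 67; reading at tick 67 = 0 + 1.5*67 = 100.5000
Minimum tick count = 30; winners = [0]; smallest index = 0

Answer: 0 30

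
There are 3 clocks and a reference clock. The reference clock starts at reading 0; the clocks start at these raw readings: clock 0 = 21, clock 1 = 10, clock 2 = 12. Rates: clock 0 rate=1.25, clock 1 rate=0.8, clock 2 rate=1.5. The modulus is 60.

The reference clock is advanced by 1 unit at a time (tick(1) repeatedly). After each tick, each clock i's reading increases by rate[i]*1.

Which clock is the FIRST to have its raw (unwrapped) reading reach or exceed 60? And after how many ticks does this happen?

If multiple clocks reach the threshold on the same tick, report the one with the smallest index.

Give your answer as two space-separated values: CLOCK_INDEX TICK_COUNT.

Answer: 0 32

Derivation:
clock 0: start=21, rate=1.25, needs 60-21 = 39; ticks = ceil(39/1.25) = ceil(31.2000) = 32; reading at tick 32 = 21 + 1.25*32 = 61.0000
clock 1: start=10, rate=0.8, needs 60-10 = 50; ticks = ceil(50/0.8) = ceil(62.5000) = 63; reading at tick 63 = 10 + 0.8*63 = 60.4000
clock 2: start=12, rate=1.5, needs 60-12 = 48; ticks = ceil(48/1.5) = ceil(32.0000) = 32; reading at tick 32 = 12 + 1.5*32 = 60.0000
Minimum tick count = 32; winners = [0, 2]; smallest index = 0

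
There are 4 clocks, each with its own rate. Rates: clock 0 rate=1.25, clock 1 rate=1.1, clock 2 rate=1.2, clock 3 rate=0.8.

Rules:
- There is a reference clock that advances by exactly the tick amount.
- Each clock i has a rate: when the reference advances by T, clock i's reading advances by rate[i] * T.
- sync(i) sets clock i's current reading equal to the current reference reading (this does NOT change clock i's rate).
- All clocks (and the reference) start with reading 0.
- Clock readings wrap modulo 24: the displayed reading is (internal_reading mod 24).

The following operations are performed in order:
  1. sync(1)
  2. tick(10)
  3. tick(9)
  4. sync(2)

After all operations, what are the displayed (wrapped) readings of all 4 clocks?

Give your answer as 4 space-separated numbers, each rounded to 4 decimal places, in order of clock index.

After op 1 sync(1): ref=0.0000 raw=[0.0000 0.0000 0.0000 0.0000]
After op 2 tick(10): ref=10.0000 raw=[12.5000 11.0000 12.0000 8.0000]
After op 3 tick(9): ref=19.0000 raw=[23.7500 20.9000 22.8000 15.2000]
After op 4 sync(2): ref=19.0000 raw=[23.7500 20.9000 19.0000 15.2000]
Wrap final raw readings (mod 24): 23.7500 mod 24 = 23.7500; 20.9000 mod 24 = 20.9000; 19.0000 mod 24 = 19.0000; 15.2000 mod 24 = 15.2000

Answer: 23.7500 20.9000 19.0000 15.2000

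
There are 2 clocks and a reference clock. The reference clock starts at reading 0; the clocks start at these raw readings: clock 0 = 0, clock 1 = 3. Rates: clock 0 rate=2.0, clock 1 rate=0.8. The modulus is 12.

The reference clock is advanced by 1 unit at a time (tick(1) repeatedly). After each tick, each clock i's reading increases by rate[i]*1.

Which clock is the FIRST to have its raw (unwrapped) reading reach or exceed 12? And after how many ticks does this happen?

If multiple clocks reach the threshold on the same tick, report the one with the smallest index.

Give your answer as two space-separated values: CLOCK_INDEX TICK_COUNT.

Answer: 0 6

Derivation:
clock 0: start=0, rate=2.0, needs 12-0 = 12; ticks = ceil(12/2.0) = ceil(6.0000) = 6; reading at tick 6 = 0 + 2.0*6 = 12.0000
clock 1: start=3, rate=0.8, needs 12-3 = 9; ticks = ceil(9/0.8) = ceil(11.2500) = 12; reading at tick 12 = 3 + 0.8*12 = 12.6000
Minimum tick count = 6; winners = [0]; smallest index = 0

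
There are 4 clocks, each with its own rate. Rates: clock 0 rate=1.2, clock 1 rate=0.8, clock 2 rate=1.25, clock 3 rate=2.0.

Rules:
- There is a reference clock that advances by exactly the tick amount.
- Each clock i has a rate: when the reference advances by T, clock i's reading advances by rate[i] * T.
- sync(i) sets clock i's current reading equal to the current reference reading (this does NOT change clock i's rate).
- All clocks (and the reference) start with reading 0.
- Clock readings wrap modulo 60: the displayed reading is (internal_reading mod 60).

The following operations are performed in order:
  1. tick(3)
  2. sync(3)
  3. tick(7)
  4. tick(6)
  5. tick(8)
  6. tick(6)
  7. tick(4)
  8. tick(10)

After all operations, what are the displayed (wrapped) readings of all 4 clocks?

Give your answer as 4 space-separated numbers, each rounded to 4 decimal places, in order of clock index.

After op 1 tick(3): ref=3.0000 raw=[3.6000 2.4000 3.7500 6.0000]
After op 2 sync(3): ref=3.0000 raw=[3.6000 2.4000 3.7500 3.0000]
After op 3 tick(7): ref=10.0000 raw=[12.0000 8.0000 12.5000 17.0000]
After op 4 tick(6): ref=16.0000 raw=[19.2000 12.8000 20.0000 29.0000]
After op 5 tick(8): ref=24.0000 raw=[28.8000 19.2000 30.0000 45.0000]
After op 6 tick(6): ref=30.0000 raw=[36.0000 24.0000 37.5000 57.0000]
After op 7 tick(4): ref=34.0000 raw=[40.8000 27.2000 42.5000 65.0000]
After op 8 tick(10): ref=44.0000 raw=[52.8000 35.2000 55.0000 85.0000]
Wrap final raw readings (mod 60): 52.8000 mod 60 = 52.8000; 35.2000 mod 60 = 35.2000; 55.0000 mod 60 = 55.0000; 85.0000 mod 60 = 25.0000

Answer: 52.8000 35.2000 55.0000 25.0000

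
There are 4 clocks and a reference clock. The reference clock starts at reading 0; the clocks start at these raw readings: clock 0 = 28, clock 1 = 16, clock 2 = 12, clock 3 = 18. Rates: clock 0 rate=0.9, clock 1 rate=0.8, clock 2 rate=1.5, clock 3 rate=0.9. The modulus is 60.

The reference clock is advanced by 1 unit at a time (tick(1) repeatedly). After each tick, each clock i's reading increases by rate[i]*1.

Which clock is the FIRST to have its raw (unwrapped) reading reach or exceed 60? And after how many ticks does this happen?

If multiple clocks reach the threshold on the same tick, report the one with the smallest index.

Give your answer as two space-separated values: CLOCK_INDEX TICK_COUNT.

Answer: 2 32

Derivation:
clock 0: start=28, rate=0.9, needs 60-28 = 32; ticks = ceil(32/0.9) = ceil(35.5556) = 36; reading at tick 36 = 28 + 0.9*36 = 60.4000
clock 1: start=16, rate=0.8, needs 60-16 = 44; ticks = ceil(44/0.8) = ceil(55.0000) = 55; reading at tick 55 = 16 + 0.8*55 = 60.0000
clock 2: start=12, rate=1.5, needs 60-12 = 48; ticks = ceil(48/1.5) = ceil(32.0000) = 32; reading at tick 32 = 12 + 1.5*32 = 60.0000
clock 3: start=18, rate=0.9, needs 60-18 = 42; ticks = ceil(42/0.9) = ceil(46.6667) = 47; reading at tick 47 = 18 + 0.9*47 = 60.3000
Minimum tick count = 32; winners = [2]; smallest index = 2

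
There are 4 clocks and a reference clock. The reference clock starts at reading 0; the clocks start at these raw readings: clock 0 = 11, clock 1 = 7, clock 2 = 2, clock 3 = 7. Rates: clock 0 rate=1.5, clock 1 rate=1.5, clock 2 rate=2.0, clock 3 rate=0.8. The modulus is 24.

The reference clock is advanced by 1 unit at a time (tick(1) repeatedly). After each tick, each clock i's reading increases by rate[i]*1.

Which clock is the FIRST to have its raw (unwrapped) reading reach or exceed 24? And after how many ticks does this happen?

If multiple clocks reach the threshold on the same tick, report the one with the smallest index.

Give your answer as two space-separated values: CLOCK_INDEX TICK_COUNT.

Answer: 0 9

Derivation:
clock 0: start=11, rate=1.5, needs 24-11 = 13; ticks = ceil(13/1.5) = ceil(8.6667) = 9; reading at tick 9 = 11 + 1.5*9 = 24.5000
clock 1: start=7, rate=1.5, needs 24-7 = 17; ticks = ceil(17/1.5) = ceil(11.3333) = 12; reading at tick 12 = 7 + 1.5*12 = 25.0000
clock 2: start=2, rate=2.0, needs 24-2 = 22; ticks = ceil(22/2.0) = ceil(11.0000) = 11; reading at tick 11 = 2 + 2.0*11 = 24.0000
clock 3: start=7, rate=0.8, needs 24-7 = 17; ticks = ceil(17/0.8) = ceil(21.2500) = 22; reading at tick 22 = 7 + 0.8*22 = 24.6000
Minimum tick count = 9; winners = [0]; smallest index = 0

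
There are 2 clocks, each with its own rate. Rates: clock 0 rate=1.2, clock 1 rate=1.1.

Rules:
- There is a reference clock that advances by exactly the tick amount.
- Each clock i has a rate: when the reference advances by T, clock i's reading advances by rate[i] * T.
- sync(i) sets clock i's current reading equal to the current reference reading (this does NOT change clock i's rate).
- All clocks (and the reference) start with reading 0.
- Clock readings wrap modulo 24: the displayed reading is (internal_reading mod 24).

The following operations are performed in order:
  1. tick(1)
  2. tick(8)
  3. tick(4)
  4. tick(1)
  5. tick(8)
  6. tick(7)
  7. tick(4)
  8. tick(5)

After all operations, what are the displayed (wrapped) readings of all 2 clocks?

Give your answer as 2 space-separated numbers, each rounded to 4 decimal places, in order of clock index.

Answer: 21.6000 17.8000

Derivation:
After op 1 tick(1): ref=1.0000 raw=[1.2000 1.1000]
After op 2 tick(8): ref=9.0000 raw=[10.8000 9.9000]
After op 3 tick(4): ref=13.0000 raw=[15.6000 14.3000]
After op 4 tick(1): ref=14.0000 raw=[16.8000 15.4000]
After op 5 tick(8): ref=22.0000 raw=[26.4000 24.2000]
After op 6 tick(7): ref=29.0000 raw=[34.8000 31.9000]
After op 7 tick(4): ref=33.0000 raw=[39.6000 36.3000]
After op 8 tick(5): ref=38.0000 raw=[45.6000 41.8000]
Wrap final raw readings (mod 24): 45.6000 mod 24 = 21.6000; 41.8000 mod 24 = 17.8000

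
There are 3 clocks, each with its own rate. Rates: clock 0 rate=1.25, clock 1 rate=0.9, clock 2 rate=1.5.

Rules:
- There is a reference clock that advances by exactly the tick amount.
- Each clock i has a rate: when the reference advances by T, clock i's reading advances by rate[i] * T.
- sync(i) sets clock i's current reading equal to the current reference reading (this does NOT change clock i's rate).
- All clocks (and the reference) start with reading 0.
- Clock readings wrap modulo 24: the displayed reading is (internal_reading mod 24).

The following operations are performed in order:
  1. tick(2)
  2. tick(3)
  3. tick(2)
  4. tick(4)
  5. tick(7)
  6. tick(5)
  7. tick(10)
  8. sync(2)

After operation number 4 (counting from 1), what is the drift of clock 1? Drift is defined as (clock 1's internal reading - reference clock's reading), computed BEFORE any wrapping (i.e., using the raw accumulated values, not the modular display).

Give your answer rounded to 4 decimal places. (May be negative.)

After op 1 tick(2): ref=2.0000 raw=[2.5000 1.8000 3.0000]
After op 2 tick(3): ref=5.0000 raw=[6.2500 4.5000 7.5000]
After op 3 tick(2): ref=7.0000 raw=[8.7500 6.3000 10.5000]
After op 4 tick(4): ref=11.0000 raw=[13.7500 9.9000 16.5000]
Drift of clock 1 after op 4: 9.9000 - 11.0000 = -1.1000

Answer: -1.1000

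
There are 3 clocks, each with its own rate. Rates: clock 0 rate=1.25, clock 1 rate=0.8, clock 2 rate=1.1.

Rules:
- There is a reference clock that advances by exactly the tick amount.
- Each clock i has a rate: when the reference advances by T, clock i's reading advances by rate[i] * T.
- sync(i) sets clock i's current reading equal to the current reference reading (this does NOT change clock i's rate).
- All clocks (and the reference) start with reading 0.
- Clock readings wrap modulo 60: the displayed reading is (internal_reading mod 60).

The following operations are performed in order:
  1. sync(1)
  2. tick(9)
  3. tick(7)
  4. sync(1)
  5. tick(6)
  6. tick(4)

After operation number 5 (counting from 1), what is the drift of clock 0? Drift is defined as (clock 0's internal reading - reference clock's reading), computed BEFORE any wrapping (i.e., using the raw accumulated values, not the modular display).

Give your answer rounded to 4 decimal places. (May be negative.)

After op 1 sync(1): ref=0.0000 raw=[0.0000 0.0000 0.0000]
After op 2 tick(9): ref=9.0000 raw=[11.2500 7.2000 9.9000]
After op 3 tick(7): ref=16.0000 raw=[20.0000 12.8000 17.6000]
After op 4 sync(1): ref=16.0000 raw=[20.0000 16.0000 17.6000]
After op 5 tick(6): ref=22.0000 raw=[27.5000 20.8000 24.2000]
Drift of clock 0 after op 5: 27.5000 - 22.0000 = 5.5000

Answer: 5.5000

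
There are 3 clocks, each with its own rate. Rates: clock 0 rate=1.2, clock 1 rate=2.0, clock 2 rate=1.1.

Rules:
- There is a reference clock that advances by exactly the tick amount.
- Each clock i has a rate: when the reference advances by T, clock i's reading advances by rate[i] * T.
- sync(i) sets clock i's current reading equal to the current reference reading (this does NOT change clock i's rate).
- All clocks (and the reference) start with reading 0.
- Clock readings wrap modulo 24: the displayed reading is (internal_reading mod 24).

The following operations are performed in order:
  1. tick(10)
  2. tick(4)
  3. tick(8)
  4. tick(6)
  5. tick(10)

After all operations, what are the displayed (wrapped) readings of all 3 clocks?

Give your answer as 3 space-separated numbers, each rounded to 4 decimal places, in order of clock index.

Answer: 21.6000 4.0000 17.8000

Derivation:
After op 1 tick(10): ref=10.0000 raw=[12.0000 20.0000 11.0000]
After op 2 tick(4): ref=14.0000 raw=[16.8000 28.0000 15.4000]
After op 3 tick(8): ref=22.0000 raw=[26.4000 44.0000 24.2000]
After op 4 tick(6): ref=28.0000 raw=[33.6000 56.0000 30.8000]
After op 5 tick(10): ref=38.0000 raw=[45.6000 76.0000 41.8000]
Wrap final raw readings (mod 24): 45.6000 mod 24 = 21.6000; 76.0000 mod 24 = 4.0000; 41.8000 mod 24 = 17.8000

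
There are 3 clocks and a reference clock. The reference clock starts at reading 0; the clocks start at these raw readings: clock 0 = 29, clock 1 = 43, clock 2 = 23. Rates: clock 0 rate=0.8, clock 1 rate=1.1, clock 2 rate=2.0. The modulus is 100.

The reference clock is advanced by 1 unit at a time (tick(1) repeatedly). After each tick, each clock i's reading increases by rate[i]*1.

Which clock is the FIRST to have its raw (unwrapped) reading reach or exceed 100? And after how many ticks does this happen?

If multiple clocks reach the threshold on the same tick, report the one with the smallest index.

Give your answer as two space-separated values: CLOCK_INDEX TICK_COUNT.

clock 0: start=29, rate=0.8, needs 100-29 = 71; ticks = ceil(71/0.8) = ceil(88.7500) = 89; reading at tick 89 = 29 + 0.8*89 = 100.2000
clock 1: start=43, rate=1.1, needs 100-43 = 57; ticks = ceil(57/1.1) = ceil(51.8182) = 52; reading at tick 52 = 43 + 1.1*52 = 100.2000
clock 2: start=23, rate=2.0, needs 100-23 = 77; ticks = ceil(77/2.0) = ceil(38.5000) = 39; reading at tick 39 = 23 + 2.0*39 = 101.0000
Minimum tick count = 39; winners = [2]; smallest index = 2

Answer: 2 39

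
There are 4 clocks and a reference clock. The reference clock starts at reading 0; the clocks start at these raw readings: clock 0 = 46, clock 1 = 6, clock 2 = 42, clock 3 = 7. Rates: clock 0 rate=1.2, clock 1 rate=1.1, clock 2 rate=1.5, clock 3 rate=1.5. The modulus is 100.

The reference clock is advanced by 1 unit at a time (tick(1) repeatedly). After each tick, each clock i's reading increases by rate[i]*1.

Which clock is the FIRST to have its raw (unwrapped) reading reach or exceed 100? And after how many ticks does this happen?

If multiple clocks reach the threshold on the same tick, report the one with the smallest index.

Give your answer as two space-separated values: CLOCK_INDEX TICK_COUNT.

Answer: 2 39

Derivation:
clock 0: start=46, rate=1.2, needs 100-46 = 54; ticks = ceil(54/1.2) = ceil(45.0000) = 45; reading at tick 45 = 46 + 1.2*45 = 100.0000
clock 1: start=6, rate=1.1, needs 100-6 = 94; ticks = ceil(94/1.1) = ceil(85.4545) = 86; reading at tick 86 = 6 + 1.1*86 = 100.6000
clock 2: start=42, rate=1.5, needs 100-42 = 58; ticks = ceil(58/1.5) = ceil(38.6667) = 39; reading at tick 39 = 42 + 1.5*39 = 100.5000
clock 3: start=7, rate=1.5, needs 100-7 = 93; ticks = ceil(93/1.5) = ceil(62.0000) = 62; reading at tick 62 = 7 + 1.5*62 = 100.0000
Minimum tick count = 39; winners = [2]; smallest index = 2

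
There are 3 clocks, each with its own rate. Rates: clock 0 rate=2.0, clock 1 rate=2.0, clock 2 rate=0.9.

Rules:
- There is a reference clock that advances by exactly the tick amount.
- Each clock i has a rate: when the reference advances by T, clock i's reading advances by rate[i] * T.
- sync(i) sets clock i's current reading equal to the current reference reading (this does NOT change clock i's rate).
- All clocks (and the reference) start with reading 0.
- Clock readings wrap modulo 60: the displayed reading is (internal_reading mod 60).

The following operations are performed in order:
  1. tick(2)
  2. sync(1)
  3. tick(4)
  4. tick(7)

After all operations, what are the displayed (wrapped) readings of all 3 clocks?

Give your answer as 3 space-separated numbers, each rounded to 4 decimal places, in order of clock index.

Answer: 26.0000 24.0000 11.7000

Derivation:
After op 1 tick(2): ref=2.0000 raw=[4.0000 4.0000 1.8000]
After op 2 sync(1): ref=2.0000 raw=[4.0000 2.0000 1.8000]
After op 3 tick(4): ref=6.0000 raw=[12.0000 10.0000 5.4000]
After op 4 tick(7): ref=13.0000 raw=[26.0000 24.0000 11.7000]
Wrap final raw readings (mod 60): 26.0000 mod 60 = 26.0000; 24.0000 mod 60 = 24.0000; 11.7000 mod 60 = 11.7000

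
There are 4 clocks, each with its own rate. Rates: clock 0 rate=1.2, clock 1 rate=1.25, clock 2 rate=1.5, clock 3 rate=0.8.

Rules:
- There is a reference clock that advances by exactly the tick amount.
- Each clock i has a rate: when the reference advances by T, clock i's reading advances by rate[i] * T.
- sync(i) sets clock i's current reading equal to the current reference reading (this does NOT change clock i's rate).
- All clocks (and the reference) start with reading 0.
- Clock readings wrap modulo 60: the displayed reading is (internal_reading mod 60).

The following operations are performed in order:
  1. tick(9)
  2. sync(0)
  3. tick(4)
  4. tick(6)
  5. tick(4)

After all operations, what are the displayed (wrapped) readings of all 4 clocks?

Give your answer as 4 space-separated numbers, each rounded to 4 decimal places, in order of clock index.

Answer: 25.8000 28.7500 34.5000 18.4000

Derivation:
After op 1 tick(9): ref=9.0000 raw=[10.8000 11.2500 13.5000 7.2000]
After op 2 sync(0): ref=9.0000 raw=[9.0000 11.2500 13.5000 7.2000]
After op 3 tick(4): ref=13.0000 raw=[13.8000 16.2500 19.5000 10.4000]
After op 4 tick(6): ref=19.0000 raw=[21.0000 23.7500 28.5000 15.2000]
After op 5 tick(4): ref=23.0000 raw=[25.8000 28.7500 34.5000 18.4000]
Wrap final raw readings (mod 60): 25.8000 mod 60 = 25.8000; 28.7500 mod 60 = 28.7500; 34.5000 mod 60 = 34.5000; 18.4000 mod 60 = 18.4000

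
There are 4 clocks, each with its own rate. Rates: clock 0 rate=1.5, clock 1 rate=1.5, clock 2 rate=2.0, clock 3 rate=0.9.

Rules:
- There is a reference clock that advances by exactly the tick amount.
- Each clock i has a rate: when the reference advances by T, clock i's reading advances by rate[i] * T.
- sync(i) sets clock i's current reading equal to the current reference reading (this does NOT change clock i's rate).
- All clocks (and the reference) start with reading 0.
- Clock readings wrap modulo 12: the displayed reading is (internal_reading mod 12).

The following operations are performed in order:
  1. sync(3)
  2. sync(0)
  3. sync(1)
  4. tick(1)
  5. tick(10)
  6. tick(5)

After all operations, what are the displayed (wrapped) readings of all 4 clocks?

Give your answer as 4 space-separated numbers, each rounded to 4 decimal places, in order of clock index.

After op 1 sync(3): ref=0.0000 raw=[0.0000 0.0000 0.0000 0.0000]
After op 2 sync(0): ref=0.0000 raw=[0.0000 0.0000 0.0000 0.0000]
After op 3 sync(1): ref=0.0000 raw=[0.0000 0.0000 0.0000 0.0000]
After op 4 tick(1): ref=1.0000 raw=[1.5000 1.5000 2.0000 0.9000]
After op 5 tick(10): ref=11.0000 raw=[16.5000 16.5000 22.0000 9.9000]
After op 6 tick(5): ref=16.0000 raw=[24.0000 24.0000 32.0000 14.4000]
Wrap final raw readings (mod 12): 24.0000 mod 12 = 0.0000; 24.0000 mod 12 = 0.0000; 32.0000 mod 12 = 8.0000; 14.4000 mod 12 = 2.4000

Answer: 0.0000 0.0000 8.0000 2.4000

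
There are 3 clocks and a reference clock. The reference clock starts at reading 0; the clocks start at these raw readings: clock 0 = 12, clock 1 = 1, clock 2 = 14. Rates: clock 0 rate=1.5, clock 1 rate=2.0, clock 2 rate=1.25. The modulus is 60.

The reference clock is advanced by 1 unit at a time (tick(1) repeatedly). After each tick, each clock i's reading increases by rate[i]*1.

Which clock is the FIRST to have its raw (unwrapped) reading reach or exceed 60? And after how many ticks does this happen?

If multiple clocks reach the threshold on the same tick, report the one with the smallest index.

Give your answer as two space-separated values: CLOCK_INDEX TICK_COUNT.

clock 0: start=12, rate=1.5, needs 60-12 = 48; ticks = ceil(48/1.5) = ceil(32.0000) = 32; reading at tick 32 = 12 + 1.5*32 = 60.0000
clock 1: start=1, rate=2.0, needs 60-1 = 59; ticks = ceil(59/2.0) = ceil(29.5000) = 30; reading at tick 30 = 1 + 2.0*30 = 61.0000
clock 2: start=14, rate=1.25, needs 60-14 = 46; ticks = ceil(46/1.25) = ceil(36.8000) = 37; reading at tick 37 = 14 + 1.25*37 = 60.2500
Minimum tick count = 30; winners = [1]; smallest index = 1

Answer: 1 30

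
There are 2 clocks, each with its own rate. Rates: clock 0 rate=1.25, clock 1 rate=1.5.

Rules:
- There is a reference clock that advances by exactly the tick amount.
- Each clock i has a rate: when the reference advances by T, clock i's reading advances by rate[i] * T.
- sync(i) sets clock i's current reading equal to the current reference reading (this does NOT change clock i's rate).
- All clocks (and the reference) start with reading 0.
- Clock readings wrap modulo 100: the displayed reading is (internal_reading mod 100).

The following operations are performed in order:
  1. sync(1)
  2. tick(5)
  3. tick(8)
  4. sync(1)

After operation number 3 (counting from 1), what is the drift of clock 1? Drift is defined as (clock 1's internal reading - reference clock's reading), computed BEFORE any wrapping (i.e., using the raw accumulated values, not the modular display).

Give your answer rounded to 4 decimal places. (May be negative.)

After op 1 sync(1): ref=0.0000 raw=[0.0000 0.0000]
After op 2 tick(5): ref=5.0000 raw=[6.2500 7.5000]
After op 3 tick(8): ref=13.0000 raw=[16.2500 19.5000]
Drift of clock 1 after op 3: 19.5000 - 13.0000 = 6.5000

Answer: 6.5000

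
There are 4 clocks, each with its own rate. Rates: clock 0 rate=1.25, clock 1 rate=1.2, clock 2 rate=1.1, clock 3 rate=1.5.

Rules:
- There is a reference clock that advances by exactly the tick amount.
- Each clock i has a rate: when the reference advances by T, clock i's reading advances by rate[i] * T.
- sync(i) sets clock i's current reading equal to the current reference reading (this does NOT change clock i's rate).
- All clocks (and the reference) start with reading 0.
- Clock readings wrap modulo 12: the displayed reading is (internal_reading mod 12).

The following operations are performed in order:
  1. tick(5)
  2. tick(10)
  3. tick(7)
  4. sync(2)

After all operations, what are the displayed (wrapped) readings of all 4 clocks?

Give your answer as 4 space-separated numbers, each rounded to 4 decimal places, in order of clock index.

Answer: 3.5000 2.4000 10.0000 9.0000

Derivation:
After op 1 tick(5): ref=5.0000 raw=[6.2500 6.0000 5.5000 7.5000]
After op 2 tick(10): ref=15.0000 raw=[18.7500 18.0000 16.5000 22.5000]
After op 3 tick(7): ref=22.0000 raw=[27.5000 26.4000 24.2000 33.0000]
After op 4 sync(2): ref=22.0000 raw=[27.5000 26.4000 22.0000 33.0000]
Wrap final raw readings (mod 12): 27.5000 mod 12 = 3.5000; 26.4000 mod 12 = 2.4000; 22.0000 mod 12 = 10.0000; 33.0000 mod 12 = 9.0000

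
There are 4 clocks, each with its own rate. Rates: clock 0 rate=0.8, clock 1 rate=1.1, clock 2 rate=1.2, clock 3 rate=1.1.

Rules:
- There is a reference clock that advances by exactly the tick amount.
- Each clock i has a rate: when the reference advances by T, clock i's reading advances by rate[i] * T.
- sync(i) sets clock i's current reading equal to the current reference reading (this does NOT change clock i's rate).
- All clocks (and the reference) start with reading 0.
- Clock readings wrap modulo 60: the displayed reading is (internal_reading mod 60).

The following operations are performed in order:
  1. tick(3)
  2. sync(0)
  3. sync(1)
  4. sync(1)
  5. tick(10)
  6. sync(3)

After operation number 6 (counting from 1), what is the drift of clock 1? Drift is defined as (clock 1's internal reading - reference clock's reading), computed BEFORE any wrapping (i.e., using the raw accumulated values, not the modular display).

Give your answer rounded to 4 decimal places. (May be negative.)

After op 1 tick(3): ref=3.0000 raw=[2.4000 3.3000 3.6000 3.3000]
After op 2 sync(0): ref=3.0000 raw=[3.0000 3.3000 3.6000 3.3000]
After op 3 sync(1): ref=3.0000 raw=[3.0000 3.0000 3.6000 3.3000]
After op 4 sync(1): ref=3.0000 raw=[3.0000 3.0000 3.6000 3.3000]
After op 5 tick(10): ref=13.0000 raw=[11.0000 14.0000 15.6000 14.3000]
After op 6 sync(3): ref=13.0000 raw=[11.0000 14.0000 15.6000 13.0000]
Drift of clock 1 after op 6: 14.0000 - 13.0000 = 1.0000

Answer: 1.0000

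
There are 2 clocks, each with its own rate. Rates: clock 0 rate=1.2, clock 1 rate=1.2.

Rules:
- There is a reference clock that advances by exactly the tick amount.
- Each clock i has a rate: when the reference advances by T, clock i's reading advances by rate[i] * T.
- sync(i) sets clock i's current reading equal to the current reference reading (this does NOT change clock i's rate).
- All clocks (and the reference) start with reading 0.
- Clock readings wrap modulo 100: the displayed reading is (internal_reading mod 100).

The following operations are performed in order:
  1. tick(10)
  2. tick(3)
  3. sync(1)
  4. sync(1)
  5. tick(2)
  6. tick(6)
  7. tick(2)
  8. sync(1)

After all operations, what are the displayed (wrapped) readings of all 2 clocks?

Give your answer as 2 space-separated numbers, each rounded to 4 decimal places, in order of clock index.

After op 1 tick(10): ref=10.0000 raw=[12.0000 12.0000]
After op 2 tick(3): ref=13.0000 raw=[15.6000 15.6000]
After op 3 sync(1): ref=13.0000 raw=[15.6000 13.0000]
After op 4 sync(1): ref=13.0000 raw=[15.6000 13.0000]
After op 5 tick(2): ref=15.0000 raw=[18.0000 15.4000]
After op 6 tick(6): ref=21.0000 raw=[25.2000 22.6000]
After op 7 tick(2): ref=23.0000 raw=[27.6000 25.0000]
After op 8 sync(1): ref=23.0000 raw=[27.6000 23.0000]
Wrap final raw readings (mod 100): 27.6000 mod 100 = 27.6000; 23.0000 mod 100 = 23.0000

Answer: 27.6000 23.0000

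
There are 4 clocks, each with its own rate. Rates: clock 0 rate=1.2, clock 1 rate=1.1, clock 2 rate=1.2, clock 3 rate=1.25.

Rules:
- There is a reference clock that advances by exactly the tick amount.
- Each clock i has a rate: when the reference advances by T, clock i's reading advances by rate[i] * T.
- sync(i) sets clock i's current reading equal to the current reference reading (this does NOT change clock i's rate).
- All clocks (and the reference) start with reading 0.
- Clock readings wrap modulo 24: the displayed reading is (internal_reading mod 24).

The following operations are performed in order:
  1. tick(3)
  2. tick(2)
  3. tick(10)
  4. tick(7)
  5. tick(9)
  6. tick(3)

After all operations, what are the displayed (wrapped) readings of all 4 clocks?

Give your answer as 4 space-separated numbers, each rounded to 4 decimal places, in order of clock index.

After op 1 tick(3): ref=3.0000 raw=[3.6000 3.3000 3.6000 3.7500]
After op 2 tick(2): ref=5.0000 raw=[6.0000 5.5000 6.0000 6.2500]
After op 3 tick(10): ref=15.0000 raw=[18.0000 16.5000 18.0000 18.7500]
After op 4 tick(7): ref=22.0000 raw=[26.4000 24.2000 26.4000 27.5000]
After op 5 tick(9): ref=31.0000 raw=[37.2000 34.1000 37.2000 38.7500]
After op 6 tick(3): ref=34.0000 raw=[40.8000 37.4000 40.8000 42.5000]
Wrap final raw readings (mod 24): 40.8000 mod 24 = 16.8000; 37.4000 mod 24 = 13.4000; 40.8000 mod 24 = 16.8000; 42.5000 mod 24 = 18.5000

Answer: 16.8000 13.4000 16.8000 18.5000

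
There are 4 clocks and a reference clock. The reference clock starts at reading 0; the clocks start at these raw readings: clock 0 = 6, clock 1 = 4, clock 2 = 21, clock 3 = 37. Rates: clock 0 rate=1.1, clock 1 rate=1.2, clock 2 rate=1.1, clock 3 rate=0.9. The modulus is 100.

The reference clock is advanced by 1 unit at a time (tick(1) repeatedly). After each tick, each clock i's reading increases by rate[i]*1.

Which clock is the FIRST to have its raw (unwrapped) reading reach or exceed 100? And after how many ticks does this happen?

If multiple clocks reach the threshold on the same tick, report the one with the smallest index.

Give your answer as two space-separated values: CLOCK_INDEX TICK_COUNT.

Answer: 3 70

Derivation:
clock 0: start=6, rate=1.1, needs 100-6 = 94; ticks = ceil(94/1.1) = ceil(85.4545) = 86; reading at tick 86 = 6 + 1.1*86 = 100.6000
clock 1: start=4, rate=1.2, needs 100-4 = 96; ticks = ceil(96/1.2) = ceil(80.0000) = 80; reading at tick 80 = 4 + 1.2*80 = 100.0000
clock 2: start=21, rate=1.1, needs 100-21 = 79; ticks = ceil(79/1.1) = ceil(71.8182) = 72; reading at tick 72 = 21 + 1.1*72 = 100.2000
clock 3: start=37, rate=0.9, needs 100-37 = 63; ticks = ceil(63/0.9) = ceil(70.0000) = 70; reading at tick 70 = 37 + 0.9*70 = 100.0000
Minimum tick count = 70; winners = [3]; smallest index = 3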